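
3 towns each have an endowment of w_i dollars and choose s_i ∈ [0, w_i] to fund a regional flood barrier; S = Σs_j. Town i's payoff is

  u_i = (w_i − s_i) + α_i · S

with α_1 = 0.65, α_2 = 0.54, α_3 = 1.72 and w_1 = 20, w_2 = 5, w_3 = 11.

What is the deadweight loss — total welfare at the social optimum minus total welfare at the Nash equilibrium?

∂u_i/∂s_i = α_i − 1, so town i contributes w_i if α_i > 1, else 0.
α_i > 1 for i ∈ {3}; NE contributions (0, 0, 11), S = 11.
W^NE = Σw_i − S^NE + (Σα_i)·S^NE = 36 + 1.91·11 = 57.01.
Planner: ∂(Σu_j)/∂s_i = Σα_j − 1 = 1.91 > 0, so everyone contributes w_i; S^SO = 36, W^SO = 36 + 1.91·36 = 104.76.
Deadweight loss = 47.75.

47.75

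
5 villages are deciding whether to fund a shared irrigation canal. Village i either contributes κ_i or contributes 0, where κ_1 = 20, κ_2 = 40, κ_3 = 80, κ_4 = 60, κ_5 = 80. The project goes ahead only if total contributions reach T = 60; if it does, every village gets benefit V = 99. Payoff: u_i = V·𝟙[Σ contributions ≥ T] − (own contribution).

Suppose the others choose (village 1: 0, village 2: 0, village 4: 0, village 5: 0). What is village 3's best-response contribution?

80

Others' total = 0. Contributing 80 brings total to 80 ≥ 60: gain V − κ_3 = 19.
Best response: 80.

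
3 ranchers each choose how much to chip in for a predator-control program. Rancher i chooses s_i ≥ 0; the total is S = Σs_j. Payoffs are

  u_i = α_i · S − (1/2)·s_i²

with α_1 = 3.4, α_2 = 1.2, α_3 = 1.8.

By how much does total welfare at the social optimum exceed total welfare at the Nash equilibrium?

28.6

Rancher i's FOC: ∂u_i/∂s_i = α_i − s_i = 0, so s_i* = α_i.
NE contributions = (3.4, 1.2, 1.8); S = 6.4.
W^NE = (Σα)·S − ½Σα_i² = 6.4² − ½·16.24 = 32.84.
Planner sets s_i = Σα_j = 6.4 for every i, so S^SO = 3·6.4 = 19.2.
W^SO = (Σα)·S^SO − ½·3·(Σα)² = (3/2)·6.4² = 61.44.
Deadweight loss = W^SO − W^NE = 28.6.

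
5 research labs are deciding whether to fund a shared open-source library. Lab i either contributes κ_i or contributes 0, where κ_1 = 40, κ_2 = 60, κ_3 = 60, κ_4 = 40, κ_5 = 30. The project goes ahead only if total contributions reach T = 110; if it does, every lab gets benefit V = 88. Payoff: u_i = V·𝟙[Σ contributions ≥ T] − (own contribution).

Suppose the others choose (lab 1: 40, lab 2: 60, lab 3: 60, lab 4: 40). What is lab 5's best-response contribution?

0

Others' total = 200 ≥ 110; contributing adds cost 30 for no extra benefit.
Best response: 0.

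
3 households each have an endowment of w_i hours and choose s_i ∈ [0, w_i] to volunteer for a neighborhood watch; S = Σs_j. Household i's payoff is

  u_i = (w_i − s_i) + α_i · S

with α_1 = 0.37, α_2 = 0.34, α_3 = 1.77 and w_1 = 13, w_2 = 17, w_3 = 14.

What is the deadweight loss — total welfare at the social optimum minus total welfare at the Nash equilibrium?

44.4

∂u_i/∂s_i = α_i − 1, so household i contributes w_i if α_i > 1, else 0.
α_i > 1 for i ∈ {3}; NE contributions (0, 0, 14), S = 14.
W^NE = Σw_i − S^NE + (Σα_i)·S^NE = 44 + 1.48·14 = 64.72.
Planner: ∂(Σu_j)/∂s_i = Σα_j − 1 = 1.48 > 0, so everyone contributes w_i; S^SO = 44, W^SO = 44 + 1.48·44 = 109.12.
Deadweight loss = 44.4.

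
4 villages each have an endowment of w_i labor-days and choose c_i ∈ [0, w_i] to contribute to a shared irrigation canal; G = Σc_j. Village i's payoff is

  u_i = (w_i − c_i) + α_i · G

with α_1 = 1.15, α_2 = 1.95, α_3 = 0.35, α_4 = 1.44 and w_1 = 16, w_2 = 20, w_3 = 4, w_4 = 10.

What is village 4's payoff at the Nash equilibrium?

∂u_i/∂c_i = α_i − 1, so village i contributes w_i if α_i > 1, else 0.
α_i > 1 for i ∈ {1, 2, 4}; NE contributions (16, 20, 0, 10), G = 46.
u_4 = (10 − 10) + 1.44·46 = 66.24.

66.24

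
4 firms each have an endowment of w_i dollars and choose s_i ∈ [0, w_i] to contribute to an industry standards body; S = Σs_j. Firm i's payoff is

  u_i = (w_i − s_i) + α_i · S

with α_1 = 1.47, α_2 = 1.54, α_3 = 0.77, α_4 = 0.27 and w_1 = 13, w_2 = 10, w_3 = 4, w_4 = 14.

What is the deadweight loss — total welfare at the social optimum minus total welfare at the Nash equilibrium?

54.9

∂u_i/∂s_i = α_i − 1, so firm i contributes w_i if α_i > 1, else 0.
α_i > 1 for i ∈ {1, 2}; NE contributions (13, 10, 0, 0), S = 23.
W^NE = Σw_i − S^NE + (Σα_i)·S^NE = 41 + 3.05·23 = 111.15.
Planner: ∂(Σu_j)/∂s_i = Σα_j − 1 = 3.05 > 0, so everyone contributes w_i; S^SO = 41, W^SO = 41 + 3.05·41 = 166.05.
Deadweight loss = 54.9.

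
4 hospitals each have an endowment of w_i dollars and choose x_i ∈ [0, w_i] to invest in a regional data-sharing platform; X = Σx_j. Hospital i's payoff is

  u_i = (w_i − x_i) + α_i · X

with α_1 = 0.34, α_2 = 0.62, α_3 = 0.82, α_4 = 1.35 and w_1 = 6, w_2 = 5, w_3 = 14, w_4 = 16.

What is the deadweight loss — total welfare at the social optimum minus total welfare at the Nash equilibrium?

53.25

∂u_i/∂x_i = α_i − 1, so hospital i contributes w_i if α_i > 1, else 0.
α_i > 1 for i ∈ {4}; NE contributions (0, 0, 0, 16), X = 16.
W^NE = Σw_i − X^NE + (Σα_i)·X^NE = 41 + 2.13·16 = 75.08.
Planner: ∂(Σu_j)/∂x_i = Σα_j − 1 = 2.13 > 0, so everyone contributes w_i; X^SO = 41, W^SO = 41 + 2.13·41 = 128.33.
Deadweight loss = 53.25.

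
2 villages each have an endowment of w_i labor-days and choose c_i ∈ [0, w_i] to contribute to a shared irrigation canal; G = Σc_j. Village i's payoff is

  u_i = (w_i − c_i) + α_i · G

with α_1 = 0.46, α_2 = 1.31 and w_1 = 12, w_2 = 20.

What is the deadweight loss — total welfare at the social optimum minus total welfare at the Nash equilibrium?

∂u_i/∂c_i = α_i − 1, so village i contributes w_i if α_i > 1, else 0.
α_i > 1 for i ∈ {2}; NE contributions (0, 20), G = 20.
W^NE = Σw_i − G^NE + (Σα_i)·G^NE = 32 + 0.77·20 = 47.4.
Planner: ∂(Σu_j)/∂c_i = Σα_j − 1 = 0.77 > 0, so everyone contributes w_i; G^SO = 32, W^SO = 32 + 0.77·32 = 56.64.
Deadweight loss = 9.24.

9.24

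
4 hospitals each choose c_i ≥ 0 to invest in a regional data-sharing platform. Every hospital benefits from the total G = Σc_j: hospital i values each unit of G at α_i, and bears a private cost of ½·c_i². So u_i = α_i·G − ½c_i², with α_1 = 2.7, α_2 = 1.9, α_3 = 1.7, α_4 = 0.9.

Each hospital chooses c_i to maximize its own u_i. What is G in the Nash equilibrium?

Hospital i's FOC: ∂u_i/∂c_i = α_i − c_i = 0, so c_i* = α_i.
NE contributions = (2.7, 1.9, 1.7, 0.9); G = 7.2.

7.2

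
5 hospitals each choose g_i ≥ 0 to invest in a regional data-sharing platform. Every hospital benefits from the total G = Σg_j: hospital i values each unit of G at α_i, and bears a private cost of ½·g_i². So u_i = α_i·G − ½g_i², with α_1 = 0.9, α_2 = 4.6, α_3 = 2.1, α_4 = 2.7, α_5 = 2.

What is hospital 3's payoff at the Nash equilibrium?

23.625

Hospital i's FOC: ∂u_i/∂g_i = α_i − g_i = 0, so g_i* = α_i.
NE contributions = (0.9, 4.6, 2.1, 2.7, 2); G = 12.3.
u_3 = α_3·G − ½·(g_3)² = 2.1·12.3 − ½·2.1² = 23.625.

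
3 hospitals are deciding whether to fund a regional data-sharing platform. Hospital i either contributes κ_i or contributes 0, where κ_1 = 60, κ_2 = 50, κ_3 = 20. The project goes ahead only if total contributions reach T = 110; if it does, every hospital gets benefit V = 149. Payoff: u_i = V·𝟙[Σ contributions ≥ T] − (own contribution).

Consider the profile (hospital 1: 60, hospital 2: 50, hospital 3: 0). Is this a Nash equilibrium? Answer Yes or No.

Yes

Total = 110 ≥ 110: provided.
Hospital 1 (pledges 60, payoff 89): dropping to 0 → total 50, payoff 0. No gain.
Hospital 2 (pledges 50, payoff 99): dropping to 0 → total 60, payoff 0. No gain.
Hospital 3 (pledges 0, payoff 149): pledging 20 → total 130, payoff 129. No gain.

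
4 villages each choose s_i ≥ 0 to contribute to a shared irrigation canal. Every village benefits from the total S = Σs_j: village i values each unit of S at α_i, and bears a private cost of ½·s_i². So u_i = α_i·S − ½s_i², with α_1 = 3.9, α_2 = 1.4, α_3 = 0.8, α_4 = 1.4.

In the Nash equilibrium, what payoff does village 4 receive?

9.52

Village i's FOC: ∂u_i/∂s_i = α_i − s_i = 0, so s_i* = α_i.
NE contributions = (3.9, 1.4, 0.8, 1.4); S = 7.5.
u_4 = α_4·S − ½·(s_4)² = 1.4·7.5 − ½·1.4² = 9.52.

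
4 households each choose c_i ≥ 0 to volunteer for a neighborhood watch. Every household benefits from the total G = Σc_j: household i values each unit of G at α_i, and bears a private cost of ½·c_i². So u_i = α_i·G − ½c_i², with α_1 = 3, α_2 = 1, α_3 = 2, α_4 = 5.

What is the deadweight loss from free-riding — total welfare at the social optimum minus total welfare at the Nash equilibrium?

140.5

Household i's FOC: ∂u_i/∂c_i = α_i − c_i = 0, so c_i* = α_i.
NE contributions = (3, 1, 2, 5); G = 11.
W^NE = (Σα)·G − ½Σα_i² = 11² − ½·39 = 101.5.
Planner sets c_i = Σα_j = 11 for every i, so G^SO = 4·11 = 44.
W^SO = (Σα)·G^SO − ½·4·(Σα)² = (4/2)·11² = 242.
Deadweight loss = W^SO − W^NE = 140.5.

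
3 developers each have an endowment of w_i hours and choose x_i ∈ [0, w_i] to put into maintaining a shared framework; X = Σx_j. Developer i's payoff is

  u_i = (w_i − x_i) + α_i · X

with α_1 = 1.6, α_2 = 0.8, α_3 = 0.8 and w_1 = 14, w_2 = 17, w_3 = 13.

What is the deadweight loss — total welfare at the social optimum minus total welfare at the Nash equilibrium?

∂u_i/∂x_i = α_i − 1, so developer i contributes w_i if α_i > 1, else 0.
α_i > 1 for i ∈ {1}; NE contributions (14, 0, 0), X = 14.
W^NE = Σw_i − X^NE + (Σα_i)·X^NE = 44 + 2.2·14 = 74.8.
Planner: ∂(Σu_j)/∂x_i = Σα_j − 1 = 2.2 > 0, so everyone contributes w_i; X^SO = 44, W^SO = 44 + 2.2·44 = 140.8.
Deadweight loss = 66.

66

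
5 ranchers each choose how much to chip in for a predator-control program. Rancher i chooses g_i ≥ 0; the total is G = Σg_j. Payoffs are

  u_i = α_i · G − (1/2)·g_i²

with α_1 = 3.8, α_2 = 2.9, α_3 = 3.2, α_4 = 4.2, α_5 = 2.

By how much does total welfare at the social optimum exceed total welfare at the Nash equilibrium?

Rancher i's FOC: ∂u_i/∂g_i = α_i − g_i = 0, so g_i* = α_i.
NE contributions = (3.8, 2.9, 3.2, 4.2, 2); G = 16.1.
W^NE = (Σα)·G − ½Σα_i² = 16.1² − ½·54.73 = 231.845.
Planner sets g_i = Σα_j = 16.1 for every i, so G^SO = 5·16.1 = 80.5.
W^SO = (Σα)·G^SO − ½·5·(Σα)² = (5/2)·16.1² = 648.025.
Deadweight loss = W^SO − W^NE = 416.18.

416.18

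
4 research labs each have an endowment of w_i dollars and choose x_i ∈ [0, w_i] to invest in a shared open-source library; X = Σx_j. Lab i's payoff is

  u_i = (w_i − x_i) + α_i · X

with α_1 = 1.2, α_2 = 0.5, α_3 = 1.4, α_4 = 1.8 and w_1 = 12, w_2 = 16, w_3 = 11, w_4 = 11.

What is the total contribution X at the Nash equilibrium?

∂u_i/∂x_i = α_i − 1, so lab i contributes w_i if α_i > 1, else 0.
α_i > 1 for i ∈ {1, 3, 4}; NE contributions (12, 0, 11, 11), X = 34.

34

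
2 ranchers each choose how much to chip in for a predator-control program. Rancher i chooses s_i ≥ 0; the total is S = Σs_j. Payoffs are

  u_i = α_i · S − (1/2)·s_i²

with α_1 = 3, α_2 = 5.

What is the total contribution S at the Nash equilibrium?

8

Rancher i's FOC: ∂u_i/∂s_i = α_i − s_i = 0, so s_i* = α_i.
NE contributions = (3, 5); S = 8.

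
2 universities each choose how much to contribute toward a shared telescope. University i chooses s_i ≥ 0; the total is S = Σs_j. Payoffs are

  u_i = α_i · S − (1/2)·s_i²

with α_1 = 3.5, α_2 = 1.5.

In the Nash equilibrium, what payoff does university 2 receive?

University i's FOC: ∂u_i/∂s_i = α_i − s_i = 0, so s_i* = α_i.
NE contributions = (3.5, 1.5); S = 5.
u_2 = α_2·S − ½·(s_2)² = 1.5·5 − ½·1.5² = 6.375.

6.375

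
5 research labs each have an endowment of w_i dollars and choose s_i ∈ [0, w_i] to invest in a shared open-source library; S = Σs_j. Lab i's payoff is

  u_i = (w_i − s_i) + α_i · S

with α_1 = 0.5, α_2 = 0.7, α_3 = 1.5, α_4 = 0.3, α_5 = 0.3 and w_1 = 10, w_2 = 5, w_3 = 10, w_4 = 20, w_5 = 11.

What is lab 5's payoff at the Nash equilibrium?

14

∂u_i/∂s_i = α_i − 1, so lab i contributes w_i if α_i > 1, else 0.
α_i > 1 for i ∈ {3}; NE contributions (0, 0, 10, 0, 0), S = 10.
u_5 = (11 − 0) + 0.3·10 = 14.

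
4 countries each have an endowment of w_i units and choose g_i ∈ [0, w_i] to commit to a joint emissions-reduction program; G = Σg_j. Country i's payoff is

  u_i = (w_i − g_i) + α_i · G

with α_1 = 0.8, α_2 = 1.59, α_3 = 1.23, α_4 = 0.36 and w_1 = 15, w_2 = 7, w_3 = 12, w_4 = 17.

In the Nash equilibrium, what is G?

19

∂u_i/∂g_i = α_i − 1, so country i contributes w_i if α_i > 1, else 0.
α_i > 1 for i ∈ {2, 3}; NE contributions (0, 7, 12, 0), G = 19.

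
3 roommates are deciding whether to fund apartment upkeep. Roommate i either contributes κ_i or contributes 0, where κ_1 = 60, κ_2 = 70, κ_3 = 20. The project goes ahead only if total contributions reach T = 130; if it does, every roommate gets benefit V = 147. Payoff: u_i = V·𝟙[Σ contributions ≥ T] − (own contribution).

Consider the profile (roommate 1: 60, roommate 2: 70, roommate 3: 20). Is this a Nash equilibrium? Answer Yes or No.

No

Total = 150 ≥ 130: provided.
Roommate 1 (pledges 60, payoff 87): dropping to 0 → total 90, payoff 0. No gain.
Roommate 2 (pledges 70, payoff 77): dropping to 0 → total 80, payoff 0. No gain.
Roommate 3 (pledges 20, payoff 127): dropping to 0 → total 130, payoff 147. Profitable deviation.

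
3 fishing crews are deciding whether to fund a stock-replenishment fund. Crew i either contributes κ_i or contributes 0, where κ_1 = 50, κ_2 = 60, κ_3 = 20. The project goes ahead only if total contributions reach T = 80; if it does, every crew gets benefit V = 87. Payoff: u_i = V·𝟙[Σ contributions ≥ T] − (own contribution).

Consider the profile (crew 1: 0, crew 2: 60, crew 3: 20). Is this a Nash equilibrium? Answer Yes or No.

Total = 80 ≥ 80: provided.
Crew 1 (pledges 0, payoff 87): pledging 50 → total 130, payoff 37. No gain.
Crew 2 (pledges 60, payoff 27): dropping to 0 → total 20, payoff 0. No gain.
Crew 3 (pledges 20, payoff 67): dropping to 0 → total 60, payoff 0. No gain.

Yes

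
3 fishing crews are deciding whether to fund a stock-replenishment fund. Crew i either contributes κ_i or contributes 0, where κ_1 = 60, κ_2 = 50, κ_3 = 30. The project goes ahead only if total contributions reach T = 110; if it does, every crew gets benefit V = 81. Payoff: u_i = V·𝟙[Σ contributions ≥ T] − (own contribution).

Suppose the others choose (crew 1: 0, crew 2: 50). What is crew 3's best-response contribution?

Others' total = 50. Even contributing 30 gives 80 < 110: no benefit either way.
Best response: 0.

0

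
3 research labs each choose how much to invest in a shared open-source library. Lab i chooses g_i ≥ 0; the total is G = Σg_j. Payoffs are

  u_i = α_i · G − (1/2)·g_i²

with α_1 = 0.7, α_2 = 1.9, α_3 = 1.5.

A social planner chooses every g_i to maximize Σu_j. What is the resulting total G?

12.3

Planner FOC: ∂(Σu_j)/∂g_i = (Σα_j) − g_i = 0, so g_i^SO = Σα_j = 4.1 for every i; G^SO = 12.3.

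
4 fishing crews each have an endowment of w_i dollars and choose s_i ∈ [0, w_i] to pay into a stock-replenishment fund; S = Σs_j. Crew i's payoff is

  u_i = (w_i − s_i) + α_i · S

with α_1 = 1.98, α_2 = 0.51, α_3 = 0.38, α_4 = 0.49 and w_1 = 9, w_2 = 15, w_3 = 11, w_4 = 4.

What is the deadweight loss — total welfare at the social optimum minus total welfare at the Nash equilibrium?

∂u_i/∂s_i = α_i − 1, so crew i contributes w_i if α_i > 1, else 0.
α_i > 1 for i ∈ {1}; NE contributions (9, 0, 0, 0), S = 9.
W^NE = Σw_i − S^NE + (Σα_i)·S^NE = 39 + 2.36·9 = 60.24.
Planner: ∂(Σu_j)/∂s_i = Σα_j − 1 = 2.36 > 0, so everyone contributes w_i; S^SO = 39, W^SO = 39 + 2.36·39 = 131.04.
Deadweight loss = 70.8.

70.8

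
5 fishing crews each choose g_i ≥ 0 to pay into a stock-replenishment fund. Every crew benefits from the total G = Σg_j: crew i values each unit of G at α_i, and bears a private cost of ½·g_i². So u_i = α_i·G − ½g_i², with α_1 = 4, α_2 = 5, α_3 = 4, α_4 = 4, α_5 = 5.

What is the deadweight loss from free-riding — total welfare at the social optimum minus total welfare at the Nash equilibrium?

775

Crew i's FOC: ∂u_i/∂g_i = α_i − g_i = 0, so g_i* = α_i.
NE contributions = (4, 5, 4, 4, 5); G = 22.
W^NE = (Σα)·G − ½Σα_i² = 22² − ½·98 = 435.
Planner sets g_i = Σα_j = 22 for every i, so G^SO = 5·22 = 110.
W^SO = (Σα)·G^SO − ½·5·(Σα)² = (5/2)·22² = 1210.
Deadweight loss = W^SO − W^NE = 775.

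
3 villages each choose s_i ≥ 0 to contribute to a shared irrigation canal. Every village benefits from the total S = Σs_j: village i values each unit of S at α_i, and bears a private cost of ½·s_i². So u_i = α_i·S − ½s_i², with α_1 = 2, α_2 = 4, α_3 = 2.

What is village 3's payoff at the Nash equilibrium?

14

Village i's FOC: ∂u_i/∂s_i = α_i − s_i = 0, so s_i* = α_i.
NE contributions = (2, 4, 2); S = 8.
u_3 = α_3·S − ½·(s_3)² = 2·8 − ½·2² = 14.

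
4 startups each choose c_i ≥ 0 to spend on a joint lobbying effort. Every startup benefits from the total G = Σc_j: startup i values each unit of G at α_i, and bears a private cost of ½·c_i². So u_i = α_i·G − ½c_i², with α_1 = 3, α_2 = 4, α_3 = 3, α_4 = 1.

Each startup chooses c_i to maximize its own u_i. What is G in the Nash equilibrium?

11

Startup i's FOC: ∂u_i/∂c_i = α_i − c_i = 0, so c_i* = α_i.
NE contributions = (3, 4, 3, 1); G = 11.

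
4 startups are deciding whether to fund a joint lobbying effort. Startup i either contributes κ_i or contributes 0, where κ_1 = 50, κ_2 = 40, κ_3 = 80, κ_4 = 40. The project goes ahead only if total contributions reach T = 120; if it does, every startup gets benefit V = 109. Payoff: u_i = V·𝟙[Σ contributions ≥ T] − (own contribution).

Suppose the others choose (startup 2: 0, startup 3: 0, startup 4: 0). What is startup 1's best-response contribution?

Others' total = 0. Even contributing 50 gives 50 < 120: no benefit either way.
Best response: 0.

0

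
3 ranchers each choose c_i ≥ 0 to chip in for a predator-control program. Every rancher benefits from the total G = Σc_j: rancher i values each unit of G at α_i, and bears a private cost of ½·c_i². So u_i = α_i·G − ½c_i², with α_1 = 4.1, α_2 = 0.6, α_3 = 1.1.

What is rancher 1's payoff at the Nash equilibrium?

15.375

Rancher i's FOC: ∂u_i/∂c_i = α_i − c_i = 0, so c_i* = α_i.
NE contributions = (4.1, 0.6, 1.1); G = 5.8.
u_1 = α_1·G − ½·(c_1)² = 4.1·5.8 − ½·4.1² = 15.375.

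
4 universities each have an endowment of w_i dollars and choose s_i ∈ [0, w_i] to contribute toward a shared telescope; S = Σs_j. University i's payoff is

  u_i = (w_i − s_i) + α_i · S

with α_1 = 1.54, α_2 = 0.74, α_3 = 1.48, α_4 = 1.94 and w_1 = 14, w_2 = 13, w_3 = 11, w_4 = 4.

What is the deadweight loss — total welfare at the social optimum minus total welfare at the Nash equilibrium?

∂u_i/∂s_i = α_i − 1, so university i contributes w_i if α_i > 1, else 0.
α_i > 1 for i ∈ {1, 3, 4}; NE contributions (14, 0, 11, 4), S = 29.
W^NE = Σw_i − S^NE + (Σα_i)·S^NE = 42 + 4.7·29 = 178.3.
Planner: ∂(Σu_j)/∂s_i = Σα_j − 1 = 4.7 > 0, so everyone contributes w_i; S^SO = 42, W^SO = 42 + 4.7·42 = 239.4.
Deadweight loss = 61.1.

61.1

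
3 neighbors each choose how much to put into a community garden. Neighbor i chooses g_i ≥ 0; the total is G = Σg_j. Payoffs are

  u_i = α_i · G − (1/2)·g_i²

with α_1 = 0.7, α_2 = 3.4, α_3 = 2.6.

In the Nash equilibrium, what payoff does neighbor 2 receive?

17

Neighbor i's FOC: ∂u_i/∂g_i = α_i − g_i = 0, so g_i* = α_i.
NE contributions = (0.7, 3.4, 2.6); G = 6.7.
u_2 = α_2·G − ½·(g_2)² = 3.4·6.7 − ½·3.4² = 17.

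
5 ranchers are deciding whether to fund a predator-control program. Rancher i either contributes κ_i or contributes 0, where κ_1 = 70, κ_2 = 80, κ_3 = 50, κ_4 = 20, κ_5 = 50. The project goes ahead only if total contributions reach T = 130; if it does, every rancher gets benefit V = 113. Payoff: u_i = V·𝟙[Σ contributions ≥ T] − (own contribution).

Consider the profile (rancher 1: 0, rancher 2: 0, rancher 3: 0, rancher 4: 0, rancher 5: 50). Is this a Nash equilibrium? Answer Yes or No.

No

Total = 50 < 130: not provided.
Rancher 1 (pledges 0, payoff 0): pledging 70 → total 120, payoff -70. No gain.
Rancher 2 (pledges 0, payoff 0): pledging 80 → total 130, payoff 33. Profitable deviation.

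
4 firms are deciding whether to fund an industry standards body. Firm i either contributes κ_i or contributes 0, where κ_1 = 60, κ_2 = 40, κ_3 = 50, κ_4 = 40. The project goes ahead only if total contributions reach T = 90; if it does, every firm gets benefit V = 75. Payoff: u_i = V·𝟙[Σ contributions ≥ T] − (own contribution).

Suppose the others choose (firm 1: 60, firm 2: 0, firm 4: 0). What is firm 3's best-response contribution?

50

Others' total = 60. Contributing 50 brings total to 110 ≥ 90: gain V − κ_3 = 25.
Best response: 50.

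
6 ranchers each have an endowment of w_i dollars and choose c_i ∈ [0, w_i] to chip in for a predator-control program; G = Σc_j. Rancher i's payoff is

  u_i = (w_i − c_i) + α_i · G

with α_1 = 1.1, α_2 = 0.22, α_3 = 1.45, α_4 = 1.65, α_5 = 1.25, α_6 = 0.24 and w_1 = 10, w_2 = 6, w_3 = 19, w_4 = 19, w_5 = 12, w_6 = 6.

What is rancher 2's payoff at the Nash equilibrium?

19.2

∂u_i/∂c_i = α_i − 1, so rancher i contributes w_i if α_i > 1, else 0.
α_i > 1 for i ∈ {1, 3, 4, 5}; NE contributions (10, 0, 19, 19, 12, 0), G = 60.
u_2 = (6 − 0) + 0.22·60 = 19.2.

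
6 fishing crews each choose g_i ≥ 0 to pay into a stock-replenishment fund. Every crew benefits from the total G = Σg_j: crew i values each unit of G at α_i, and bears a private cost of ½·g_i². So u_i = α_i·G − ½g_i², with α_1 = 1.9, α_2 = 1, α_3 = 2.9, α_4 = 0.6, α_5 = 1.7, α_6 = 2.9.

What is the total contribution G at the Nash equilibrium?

Crew i's FOC: ∂u_i/∂g_i = α_i − g_i = 0, so g_i* = α_i.
NE contributions = (1.9, 1, 2.9, 0.6, 1.7, 2.9); G = 11.

11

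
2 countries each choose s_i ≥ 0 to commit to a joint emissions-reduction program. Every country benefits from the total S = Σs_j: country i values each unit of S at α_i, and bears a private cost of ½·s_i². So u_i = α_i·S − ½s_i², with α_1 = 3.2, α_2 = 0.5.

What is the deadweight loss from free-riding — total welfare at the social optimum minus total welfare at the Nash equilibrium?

5.245

Country i's FOC: ∂u_i/∂s_i = α_i − s_i = 0, so s_i* = α_i.
NE contributions = (3.2, 0.5); S = 3.7.
W^NE = (Σα)·S − ½Σα_i² = 3.7² − ½·10.49 = 8.445.
Planner sets s_i = Σα_j = 3.7 for every i, so S^SO = 2·3.7 = 7.4.
W^SO = (Σα)·S^SO − ½·2·(Σα)² = (2/2)·3.7² = 13.69.
Deadweight loss = W^SO − W^NE = 5.245.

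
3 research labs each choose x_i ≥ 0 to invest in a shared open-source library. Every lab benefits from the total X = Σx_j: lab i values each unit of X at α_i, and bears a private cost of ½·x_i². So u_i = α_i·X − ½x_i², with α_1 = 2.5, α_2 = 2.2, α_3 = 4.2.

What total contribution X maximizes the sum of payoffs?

Planner FOC: ∂(Σu_j)/∂x_i = (Σα_j) − x_i = 0, so x_i^SO = Σα_j = 8.9 for every i; X^SO = 26.7.

26.7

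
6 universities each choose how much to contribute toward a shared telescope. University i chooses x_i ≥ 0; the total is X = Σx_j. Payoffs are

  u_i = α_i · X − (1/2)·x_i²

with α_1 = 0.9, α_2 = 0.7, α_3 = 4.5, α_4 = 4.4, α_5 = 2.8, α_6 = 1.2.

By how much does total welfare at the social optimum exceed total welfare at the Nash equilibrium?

University i's FOC: ∂u_i/∂x_i = α_i − x_i = 0, so x_i* = α_i.
NE contributions = (0.9, 0.7, 4.5, 4.4, 2.8, 1.2); X = 14.5.
W^NE = (Σα)·X − ½Σα_i² = 14.5² − ½·50.19 = 185.155.
Planner sets x_i = Σα_j = 14.5 for every i, so X^SO = 6·14.5 = 87.
W^SO = (Σα)·X^SO − ½·6·(Σα)² = (6/2)·14.5² = 630.75.
Deadweight loss = W^SO − W^NE = 445.595.

445.595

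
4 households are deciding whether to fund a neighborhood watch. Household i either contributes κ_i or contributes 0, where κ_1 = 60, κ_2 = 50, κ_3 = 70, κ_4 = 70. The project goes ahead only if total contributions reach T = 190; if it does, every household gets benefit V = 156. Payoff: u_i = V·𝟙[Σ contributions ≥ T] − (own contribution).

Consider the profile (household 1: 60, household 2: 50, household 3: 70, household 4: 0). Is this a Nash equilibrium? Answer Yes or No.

No

Total = 180 < 190: not provided.
Household 1 (pledges 60, payoff -60): dropping to 0 → total 120, payoff 0. Profitable deviation.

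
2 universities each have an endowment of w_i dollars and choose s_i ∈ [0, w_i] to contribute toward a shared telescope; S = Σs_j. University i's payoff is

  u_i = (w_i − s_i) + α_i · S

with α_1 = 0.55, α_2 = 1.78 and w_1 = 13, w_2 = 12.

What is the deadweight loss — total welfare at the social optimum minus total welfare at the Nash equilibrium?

∂u_i/∂s_i = α_i − 1, so university i contributes w_i if α_i > 1, else 0.
α_i > 1 for i ∈ {2}; NE contributions (0, 12), S = 12.
W^NE = Σw_i − S^NE + (Σα_i)·S^NE = 25 + 1.33·12 = 40.96.
Planner: ∂(Σu_j)/∂s_i = Σα_j − 1 = 1.33 > 0, so everyone contributes w_i; S^SO = 25, W^SO = 25 + 1.33·25 = 58.25.
Deadweight loss = 17.29.

17.29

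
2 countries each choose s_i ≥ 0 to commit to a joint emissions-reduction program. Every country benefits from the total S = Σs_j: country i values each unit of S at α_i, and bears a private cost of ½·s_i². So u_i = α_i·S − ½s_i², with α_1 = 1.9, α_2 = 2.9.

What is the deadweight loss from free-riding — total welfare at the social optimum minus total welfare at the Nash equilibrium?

6.01

Country i's FOC: ∂u_i/∂s_i = α_i − s_i = 0, so s_i* = α_i.
NE contributions = (1.9, 2.9); S = 4.8.
W^NE = (Σα)·S − ½Σα_i² = 4.8² − ½·12.02 = 17.03.
Planner sets s_i = Σα_j = 4.8 for every i, so S^SO = 2·4.8 = 9.6.
W^SO = (Σα)·S^SO − ½·2·(Σα)² = (2/2)·4.8² = 23.04.
Deadweight loss = W^SO − W^NE = 6.01.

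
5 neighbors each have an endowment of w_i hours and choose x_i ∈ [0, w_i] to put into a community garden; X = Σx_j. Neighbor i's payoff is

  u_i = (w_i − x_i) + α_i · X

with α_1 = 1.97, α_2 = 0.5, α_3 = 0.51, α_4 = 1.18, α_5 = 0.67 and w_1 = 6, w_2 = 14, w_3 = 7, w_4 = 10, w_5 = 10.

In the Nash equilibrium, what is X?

16

∂u_i/∂x_i = α_i − 1, so neighbor i contributes w_i if α_i > 1, else 0.
α_i > 1 for i ∈ {1, 4}; NE contributions (6, 0, 0, 10, 0), X = 16.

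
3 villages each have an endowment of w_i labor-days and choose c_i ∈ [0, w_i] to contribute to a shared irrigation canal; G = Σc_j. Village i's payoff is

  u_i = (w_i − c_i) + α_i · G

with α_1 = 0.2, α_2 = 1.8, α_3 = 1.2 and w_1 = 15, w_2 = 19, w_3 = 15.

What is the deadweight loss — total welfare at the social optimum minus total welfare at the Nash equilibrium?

33

∂u_i/∂c_i = α_i − 1, so village i contributes w_i if α_i > 1, else 0.
α_i > 1 for i ∈ {2, 3}; NE contributions (0, 19, 15), G = 34.
W^NE = Σw_i − G^NE + (Σα_i)·G^NE = 49 + 2.2·34 = 123.8.
Planner: ∂(Σu_j)/∂c_i = Σα_j − 1 = 2.2 > 0, so everyone contributes w_i; G^SO = 49, W^SO = 49 + 2.2·49 = 156.8.
Deadweight loss = 33.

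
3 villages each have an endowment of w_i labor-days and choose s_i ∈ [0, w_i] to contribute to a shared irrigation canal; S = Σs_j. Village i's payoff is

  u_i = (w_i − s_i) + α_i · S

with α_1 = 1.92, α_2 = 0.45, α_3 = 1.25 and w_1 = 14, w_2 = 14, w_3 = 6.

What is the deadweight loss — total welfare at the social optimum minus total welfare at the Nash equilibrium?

36.68

∂u_i/∂s_i = α_i − 1, so village i contributes w_i if α_i > 1, else 0.
α_i > 1 for i ∈ {1, 3}; NE contributions (14, 0, 6), S = 20.
W^NE = Σw_i − S^NE + (Σα_i)·S^NE = 34 + 2.62·20 = 86.4.
Planner: ∂(Σu_j)/∂s_i = Σα_j − 1 = 2.62 > 0, so everyone contributes w_i; S^SO = 34, W^SO = 34 + 2.62·34 = 123.08.
Deadweight loss = 36.68.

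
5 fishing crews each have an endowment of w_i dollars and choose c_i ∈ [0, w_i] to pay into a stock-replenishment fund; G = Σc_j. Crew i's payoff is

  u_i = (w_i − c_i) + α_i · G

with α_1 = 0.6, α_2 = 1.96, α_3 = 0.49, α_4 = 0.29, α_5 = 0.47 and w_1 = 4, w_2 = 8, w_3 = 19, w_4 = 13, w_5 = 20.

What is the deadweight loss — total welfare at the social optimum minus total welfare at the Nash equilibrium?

157.36

∂u_i/∂c_i = α_i − 1, so crew i contributes w_i if α_i > 1, else 0.
α_i > 1 for i ∈ {2}; NE contributions (0, 8, 0, 0, 0), G = 8.
W^NE = Σw_i − G^NE + (Σα_i)·G^NE = 64 + 2.81·8 = 86.48.
Planner: ∂(Σu_j)/∂c_i = Σα_j − 1 = 2.81 > 0, so everyone contributes w_i; G^SO = 64, W^SO = 64 + 2.81·64 = 243.84.
Deadweight loss = 157.36.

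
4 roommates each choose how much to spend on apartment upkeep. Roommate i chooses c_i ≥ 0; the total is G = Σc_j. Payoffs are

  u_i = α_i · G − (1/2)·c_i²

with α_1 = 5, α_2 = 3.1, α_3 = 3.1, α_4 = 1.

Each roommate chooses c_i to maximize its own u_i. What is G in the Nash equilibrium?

Roommate i's FOC: ∂u_i/∂c_i = α_i − c_i = 0, so c_i* = α_i.
NE contributions = (5, 3.1, 3.1, 1); G = 12.2.

12.2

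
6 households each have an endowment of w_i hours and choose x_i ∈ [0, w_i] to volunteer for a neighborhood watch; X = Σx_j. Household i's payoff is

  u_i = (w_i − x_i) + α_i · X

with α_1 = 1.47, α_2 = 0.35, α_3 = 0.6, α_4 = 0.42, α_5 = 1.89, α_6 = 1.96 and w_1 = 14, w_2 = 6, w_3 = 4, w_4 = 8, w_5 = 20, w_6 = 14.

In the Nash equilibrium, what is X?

48

∂u_i/∂x_i = α_i − 1, so household i contributes w_i if α_i > 1, else 0.
α_i > 1 for i ∈ {1, 5, 6}; NE contributions (14, 0, 0, 0, 20, 14), X = 48.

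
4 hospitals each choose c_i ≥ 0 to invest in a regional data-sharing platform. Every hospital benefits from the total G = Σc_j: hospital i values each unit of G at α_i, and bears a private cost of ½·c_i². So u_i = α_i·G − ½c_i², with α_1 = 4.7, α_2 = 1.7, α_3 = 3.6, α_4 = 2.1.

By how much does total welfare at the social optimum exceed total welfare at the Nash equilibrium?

167.585

Hospital i's FOC: ∂u_i/∂c_i = α_i − c_i = 0, so c_i* = α_i.
NE contributions = (4.7, 1.7, 3.6, 2.1); G = 12.1.
W^NE = (Σα)·G − ½Σα_i² = 12.1² − ½·42.35 = 125.235.
Planner sets c_i = Σα_j = 12.1 for every i, so G^SO = 4·12.1 = 48.4.
W^SO = (Σα)·G^SO − ½·4·(Σα)² = (4/2)·12.1² = 292.82.
Deadweight loss = W^SO − W^NE = 167.585.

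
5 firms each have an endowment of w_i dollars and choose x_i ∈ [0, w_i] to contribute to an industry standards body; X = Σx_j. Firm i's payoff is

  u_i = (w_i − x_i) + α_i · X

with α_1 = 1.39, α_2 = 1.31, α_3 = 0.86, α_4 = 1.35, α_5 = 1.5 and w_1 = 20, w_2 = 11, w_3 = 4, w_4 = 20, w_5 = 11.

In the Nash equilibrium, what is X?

∂u_i/∂x_i = α_i − 1, so firm i contributes w_i if α_i > 1, else 0.
α_i > 1 for i ∈ {1, 2, 4, 5}; NE contributions (20, 11, 0, 20, 11), X = 62.

62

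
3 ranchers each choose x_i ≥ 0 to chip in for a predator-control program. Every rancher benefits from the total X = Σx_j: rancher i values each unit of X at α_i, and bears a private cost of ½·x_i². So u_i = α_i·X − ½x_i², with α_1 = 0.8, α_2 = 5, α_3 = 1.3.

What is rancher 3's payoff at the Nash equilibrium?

8.385

Rancher i's FOC: ∂u_i/∂x_i = α_i − x_i = 0, so x_i* = α_i.
NE contributions = (0.8, 5, 1.3); X = 7.1.
u_3 = α_3·X − ½·(x_3)² = 1.3·7.1 − ½·1.3² = 8.385.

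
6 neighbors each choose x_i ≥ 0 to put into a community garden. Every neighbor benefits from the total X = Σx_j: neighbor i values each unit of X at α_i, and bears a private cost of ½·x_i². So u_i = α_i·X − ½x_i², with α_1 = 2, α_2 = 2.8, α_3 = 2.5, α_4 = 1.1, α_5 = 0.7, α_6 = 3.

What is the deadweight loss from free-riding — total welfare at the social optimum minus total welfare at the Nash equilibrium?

307.215

Neighbor i's FOC: ∂u_i/∂x_i = α_i − x_i = 0, so x_i* = α_i.
NE contributions = (2, 2.8, 2.5, 1.1, 0.7, 3); X = 12.1.
W^NE = (Σα)·X − ½Σα_i² = 12.1² − ½·28.79 = 132.015.
Planner sets x_i = Σα_j = 12.1 for every i, so X^SO = 6·12.1 = 72.6.
W^SO = (Σα)·X^SO − ½·6·(Σα)² = (6/2)·12.1² = 439.23.
Deadweight loss = W^SO − W^NE = 307.215.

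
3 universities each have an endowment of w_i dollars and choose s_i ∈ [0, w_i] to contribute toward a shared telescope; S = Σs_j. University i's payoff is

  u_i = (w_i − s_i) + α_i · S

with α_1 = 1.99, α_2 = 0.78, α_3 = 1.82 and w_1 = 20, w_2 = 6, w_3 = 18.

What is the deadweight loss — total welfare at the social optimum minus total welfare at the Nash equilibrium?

∂u_i/∂s_i = α_i − 1, so university i contributes w_i if α_i > 1, else 0.
α_i > 1 for i ∈ {1, 3}; NE contributions (20, 0, 18), S = 38.
W^NE = Σw_i − S^NE + (Σα_i)·S^NE = 44 + 3.59·38 = 180.42.
Planner: ∂(Σu_j)/∂s_i = Σα_j − 1 = 3.59 > 0, so everyone contributes w_i; S^SO = 44, W^SO = 44 + 3.59·44 = 201.96.
Deadweight loss = 21.54.

21.54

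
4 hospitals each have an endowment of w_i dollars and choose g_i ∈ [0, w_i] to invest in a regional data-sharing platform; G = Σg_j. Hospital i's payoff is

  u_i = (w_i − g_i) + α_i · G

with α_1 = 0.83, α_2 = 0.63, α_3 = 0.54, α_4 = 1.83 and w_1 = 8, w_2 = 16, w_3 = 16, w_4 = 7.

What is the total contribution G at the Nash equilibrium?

7

∂u_i/∂g_i = α_i − 1, so hospital i contributes w_i if α_i > 1, else 0.
α_i > 1 for i ∈ {4}; NE contributions (0, 0, 0, 7), G = 7.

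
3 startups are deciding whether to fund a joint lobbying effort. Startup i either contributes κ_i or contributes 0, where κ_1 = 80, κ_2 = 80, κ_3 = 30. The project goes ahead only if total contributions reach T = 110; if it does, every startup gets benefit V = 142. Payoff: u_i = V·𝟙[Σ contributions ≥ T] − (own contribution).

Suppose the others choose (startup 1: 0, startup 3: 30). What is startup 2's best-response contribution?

80

Others' total = 30. Contributing 80 brings total to 110 ≥ 110: gain V − κ_2 = 62.
Best response: 80.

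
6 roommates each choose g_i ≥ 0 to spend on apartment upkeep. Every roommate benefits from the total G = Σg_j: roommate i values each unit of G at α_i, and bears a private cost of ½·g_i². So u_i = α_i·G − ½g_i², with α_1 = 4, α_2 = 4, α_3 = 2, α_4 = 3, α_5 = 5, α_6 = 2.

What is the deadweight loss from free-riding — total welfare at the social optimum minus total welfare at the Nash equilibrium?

837

Roommate i's FOC: ∂u_i/∂g_i = α_i − g_i = 0, so g_i* = α_i.
NE contributions = (4, 4, 2, 3, 5, 2); G = 20.
W^NE = (Σα)·G − ½Σα_i² = 20² − ½·74 = 363.
Planner sets g_i = Σα_j = 20 for every i, so G^SO = 6·20 = 120.
W^SO = (Σα)·G^SO − ½·6·(Σα)² = (6/2)·20² = 1200.
Deadweight loss = W^SO − W^NE = 837.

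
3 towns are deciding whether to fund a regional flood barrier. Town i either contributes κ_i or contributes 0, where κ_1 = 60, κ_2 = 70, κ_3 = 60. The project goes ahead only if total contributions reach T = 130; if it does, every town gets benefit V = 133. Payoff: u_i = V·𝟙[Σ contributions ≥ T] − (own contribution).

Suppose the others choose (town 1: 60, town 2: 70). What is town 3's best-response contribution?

Others' total = 130 ≥ 130; contributing adds cost 60 for no extra benefit.
Best response: 0.

0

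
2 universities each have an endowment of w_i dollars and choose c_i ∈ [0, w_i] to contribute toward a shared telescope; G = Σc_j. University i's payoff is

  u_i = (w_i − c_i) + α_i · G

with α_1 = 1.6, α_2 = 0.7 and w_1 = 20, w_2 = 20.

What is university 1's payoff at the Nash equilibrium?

∂u_i/∂c_i = α_i − 1, so university i contributes w_i if α_i > 1, else 0.
α_i > 1 for i ∈ {1}; NE contributions (20, 0), G = 20.
u_1 = (20 − 20) + 1.6·20 = 32.

32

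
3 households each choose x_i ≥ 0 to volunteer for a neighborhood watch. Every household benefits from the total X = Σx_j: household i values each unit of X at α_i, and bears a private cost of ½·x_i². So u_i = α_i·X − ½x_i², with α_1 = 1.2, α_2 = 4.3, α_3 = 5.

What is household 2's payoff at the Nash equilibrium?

35.905

Household i's FOC: ∂u_i/∂x_i = α_i − x_i = 0, so x_i* = α_i.
NE contributions = (1.2, 4.3, 5); X = 10.5.
u_2 = α_2·X − ½·(x_2)² = 4.3·10.5 − ½·4.3² = 35.905.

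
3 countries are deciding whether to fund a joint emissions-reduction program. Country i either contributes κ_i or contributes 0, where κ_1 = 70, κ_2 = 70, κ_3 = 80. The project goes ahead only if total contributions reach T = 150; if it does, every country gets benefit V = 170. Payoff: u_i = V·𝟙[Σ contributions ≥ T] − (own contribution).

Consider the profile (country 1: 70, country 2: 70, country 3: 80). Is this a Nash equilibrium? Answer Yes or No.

No

Total = 220 ≥ 150: provided.
Country 1 (pledges 70, payoff 100): dropping to 0 → total 150, payoff 170. Profitable deviation.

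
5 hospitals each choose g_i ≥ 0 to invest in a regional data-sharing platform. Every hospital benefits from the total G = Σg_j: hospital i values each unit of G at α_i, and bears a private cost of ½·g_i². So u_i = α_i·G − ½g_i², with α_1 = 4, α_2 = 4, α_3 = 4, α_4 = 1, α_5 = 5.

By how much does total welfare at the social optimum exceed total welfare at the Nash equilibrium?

523

Hospital i's FOC: ∂u_i/∂g_i = α_i − g_i = 0, so g_i* = α_i.
NE contributions = (4, 4, 4, 1, 5); G = 18.
W^NE = (Σα)·G − ½Σα_i² = 18² − ½·74 = 287.
Planner sets g_i = Σα_j = 18 for every i, so G^SO = 5·18 = 90.
W^SO = (Σα)·G^SO − ½·5·(Σα)² = (5/2)·18² = 810.
Deadweight loss = W^SO − W^NE = 523.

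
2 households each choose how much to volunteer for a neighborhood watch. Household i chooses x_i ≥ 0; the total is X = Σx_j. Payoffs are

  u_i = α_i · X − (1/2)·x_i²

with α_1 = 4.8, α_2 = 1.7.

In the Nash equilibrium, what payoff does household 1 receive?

19.68

Household i's FOC: ∂u_i/∂x_i = α_i − x_i = 0, so x_i* = α_i.
NE contributions = (4.8, 1.7); X = 6.5.
u_1 = α_1·X − ½·(x_1)² = 4.8·6.5 − ½·4.8² = 19.68.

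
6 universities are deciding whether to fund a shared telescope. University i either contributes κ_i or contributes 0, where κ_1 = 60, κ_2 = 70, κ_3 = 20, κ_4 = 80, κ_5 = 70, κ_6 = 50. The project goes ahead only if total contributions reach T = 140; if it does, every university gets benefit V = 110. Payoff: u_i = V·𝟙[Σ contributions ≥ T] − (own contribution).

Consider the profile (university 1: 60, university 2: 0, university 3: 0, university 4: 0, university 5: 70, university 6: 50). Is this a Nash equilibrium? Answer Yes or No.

Total = 180 ≥ 140: provided.
University 1 (pledges 60, payoff 50): dropping to 0 → total 120, payoff 0. No gain.
University 2 (pledges 0, payoff 110): pledging 70 → total 250, payoff 40. No gain.
University 3 (pledges 0, payoff 110): pledging 20 → total 200, payoff 90. No gain.
University 4 (pledges 0, payoff 110): pledging 80 → total 260, payoff 30. No gain.
University 5 (pledges 70, payoff 40): dropping to 0 → total 110, payoff 0. No gain.
University 6 (pledges 50, payoff 60): dropping to 0 → total 130, payoff 0. No gain.

Yes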